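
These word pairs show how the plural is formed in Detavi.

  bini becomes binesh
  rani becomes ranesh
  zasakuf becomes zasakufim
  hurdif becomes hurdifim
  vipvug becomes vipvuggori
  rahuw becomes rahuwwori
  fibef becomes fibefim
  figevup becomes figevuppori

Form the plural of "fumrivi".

fumrivesh

hurdif and rani both have last vowel 'i' yet inflect differently (hurdifim, ranesh), so the last vowel is not what conditions the rule; the final letter is.
"fumrivi" ends in -i. The stems ending in -i (rani → ranesh, bini → binesh) drop the final letter and add -esh.
So fumrivi → fumrivesh.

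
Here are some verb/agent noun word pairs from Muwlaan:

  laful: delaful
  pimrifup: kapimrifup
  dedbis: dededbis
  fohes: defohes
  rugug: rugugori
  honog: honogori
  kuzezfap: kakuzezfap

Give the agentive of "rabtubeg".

"rabtubeg" ends in -g. The stems ending in -g (rugug → rugugori, honog → honogori) add -ori.
So rabtubeg → rabtubegori.

rabtubegori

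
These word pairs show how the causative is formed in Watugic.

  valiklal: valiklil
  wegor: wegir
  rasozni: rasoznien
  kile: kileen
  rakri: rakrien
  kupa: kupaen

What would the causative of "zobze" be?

valiklal and kupa both have last vowel 'a' yet inflect differently (valiklil, kupaen), so the last vowel is not what conditions the rule; whether the stem ends in a vowel or a consonant is.
"zobze" ends in a vowel. The stems ending in a vowel (rasozni → rasoznien, kile → kileen, rakri → rakrien) add -en.
The other pattern: stems ending in a consonant change the last vowel to 'i'.
So zobze → zobzeen.

zobzeen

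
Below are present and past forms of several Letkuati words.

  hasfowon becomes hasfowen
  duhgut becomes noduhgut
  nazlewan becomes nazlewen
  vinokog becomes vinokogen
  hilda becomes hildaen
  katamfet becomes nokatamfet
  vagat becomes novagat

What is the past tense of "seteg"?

vagat and nazlewan both have last vowel 'a' yet inflect differently (novagat, nazlewen), so the last vowel is not what conditions the rule; the final letter is.
"seteg" ends in -g. The one such stem in the data (vinokog → vinokogen) adds -en, so the same rule applies.
The other patterns: stems ending in -t add the prefix no-; stems ending in -n change the last vowel to 'e'.
So seteg → setegen.

setegen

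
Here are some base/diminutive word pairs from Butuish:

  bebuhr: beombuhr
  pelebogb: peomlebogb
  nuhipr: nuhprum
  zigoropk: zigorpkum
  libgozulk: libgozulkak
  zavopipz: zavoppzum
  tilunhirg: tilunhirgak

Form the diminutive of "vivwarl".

vivwarlak

zigoropk and libgozulk both end in -k yet inflect differently (zigorpkum, libgozulkak), so the final letter is not what conditions the rule; the second-to-last letter is.
"vivwarl" has second-to-last letter 'r'. The one such stem in the data (tilunhirg → tilunhirgak) adds -ak, so the same rule applies.
So vivwarl → vivwarlak.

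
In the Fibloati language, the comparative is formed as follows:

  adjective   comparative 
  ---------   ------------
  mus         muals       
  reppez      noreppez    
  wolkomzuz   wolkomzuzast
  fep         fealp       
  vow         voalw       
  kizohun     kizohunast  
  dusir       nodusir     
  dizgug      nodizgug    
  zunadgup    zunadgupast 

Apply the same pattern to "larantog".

larantogast

reppez and wolkomzuz both end in -z yet inflect differently (noreppez, wolkomzuzast), so the final letter is not what conditions the rule; the number of vowels is.
"larantog" has 3 vowels. The stems with 3 vowels (kizohun → kizohunast, wolkomzuz → wolkomzuzast, zunadgup → zunadgupast) add -ast.
So larantog → larantogast.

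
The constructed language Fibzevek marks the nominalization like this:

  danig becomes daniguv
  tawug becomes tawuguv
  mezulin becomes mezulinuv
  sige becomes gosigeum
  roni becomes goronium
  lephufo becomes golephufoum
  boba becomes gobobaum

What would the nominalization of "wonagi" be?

gowonagium

danig and roni both have last vowel 'i' yet inflect differently (daniguv, goronium), so the last vowel is not what conditions the rule; whether the stem ends in a vowel or a consonant is.
"wonagi" ends in a vowel. The stems ending in a vowel (sige → gosigeum, roni → goronium, lephufo → golephufoum) add go- … -um around the stem.
So wonagi → gowonagium.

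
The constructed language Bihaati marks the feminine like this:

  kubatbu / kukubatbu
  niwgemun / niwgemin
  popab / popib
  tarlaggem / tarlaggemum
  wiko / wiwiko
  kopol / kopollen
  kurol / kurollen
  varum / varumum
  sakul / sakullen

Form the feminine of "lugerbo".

lulugerbo

"lugerbo" ends in -o. The one such stem in the data (wiko → wiwiko) repeats the first consonant+vowel as a prefix (as does kubatbu), so the same rule applies.
So lugerbo → lulugerbo.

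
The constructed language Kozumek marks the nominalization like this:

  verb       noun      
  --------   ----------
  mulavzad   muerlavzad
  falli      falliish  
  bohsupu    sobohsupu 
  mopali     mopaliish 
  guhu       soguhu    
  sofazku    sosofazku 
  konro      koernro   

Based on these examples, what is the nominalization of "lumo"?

mopali and mulavzad both begin with m- yet inflect differently (mopaliish, muerlavzad), so the first letter is not what conditions the rule; the final letter is.
"lumo" ends in -o. The one such stem in the data (konro → koernro) inserts -er- after the first vowel (as does mulavzad), so the same rule applies.
The other patterns: stems ending in -u add the prefix so-; stems ending in -i add -ish.
So lumo → luermo.

luermo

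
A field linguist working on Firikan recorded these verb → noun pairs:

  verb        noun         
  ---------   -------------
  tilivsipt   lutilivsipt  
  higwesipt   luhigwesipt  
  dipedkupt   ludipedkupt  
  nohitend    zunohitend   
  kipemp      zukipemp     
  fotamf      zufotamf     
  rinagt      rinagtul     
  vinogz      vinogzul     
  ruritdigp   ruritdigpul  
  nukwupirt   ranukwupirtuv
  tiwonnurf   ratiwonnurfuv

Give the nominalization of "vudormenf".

zuvudormenf

tilivsipt and rinagt both end in -t yet inflect differently (lutilivsipt, rinagtul), so the final letter is not what conditions the rule; the second-to-last letter is.
"vudormenf" has second-to-last letter 'n'. The one such stem in the data (nohitend → zunohitend) adds the prefix zu-, so the same rule applies.
The other patterns: stems whose second-to-last letter is 'p' add the prefix lu-; stems whose second-to-last letter is 'g' add -ul; stems whose second-to-last letter is 'r' add ra- … -uv around the stem.
So vudormenf → zuvudormenf.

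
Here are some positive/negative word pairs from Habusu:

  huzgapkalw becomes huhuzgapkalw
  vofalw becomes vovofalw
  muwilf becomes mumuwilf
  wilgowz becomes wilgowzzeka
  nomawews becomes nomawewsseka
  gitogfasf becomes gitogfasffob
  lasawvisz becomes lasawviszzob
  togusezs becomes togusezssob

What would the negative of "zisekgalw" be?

muwilf and gitogfasf both end in -f yet inflect differently (mumuwilf, gitogfasffob), so the final letter is not what conditions the rule; the second-to-last letter is.
"zisekgalw" has second-to-last letter 'l'. The stems whose second-to-last letter is 'l' (huzgapkalw → huhuzgapkalw, vofalw → vovofalw, muwilf → mumuwilf) repeat the first consonant+vowel as a prefix.
The other patterns: stems whose second-to-last letter is 'w' double the final consonant and add -eka; stems whose second-to-last letter is 's' or 'z' double the final consonant and add -ob.
So zisekgalw → zizisekgalw.

zizisekgalw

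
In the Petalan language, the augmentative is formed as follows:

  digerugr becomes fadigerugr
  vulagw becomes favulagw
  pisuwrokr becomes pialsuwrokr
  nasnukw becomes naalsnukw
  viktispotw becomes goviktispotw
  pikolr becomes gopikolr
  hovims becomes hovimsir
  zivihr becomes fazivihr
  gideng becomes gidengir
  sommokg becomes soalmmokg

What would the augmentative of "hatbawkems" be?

hatbawkemsir

gideng and sommokg both end in -g yet inflect differently (gidengir, soalmmokg), so the final letter is not what conditions the rule; the second-to-last letter is.
"hatbawkems" has second-to-last letter 'm'. The one such stem in the data (hovims → hovimsir) adds -ir, so the same rule applies.
So hatbawkems → hatbawkemsir.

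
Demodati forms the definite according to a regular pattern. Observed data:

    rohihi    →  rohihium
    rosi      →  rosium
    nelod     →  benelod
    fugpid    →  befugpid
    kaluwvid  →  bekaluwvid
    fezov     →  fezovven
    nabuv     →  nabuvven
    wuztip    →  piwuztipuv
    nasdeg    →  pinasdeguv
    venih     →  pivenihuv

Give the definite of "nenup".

"nenup" ends in -p. The one such stem in the data (wuztip → piwuztipuv) adds pi- … -uv around the stem, so the same rule applies.
So nenup → pinenupuv.

pinenupuv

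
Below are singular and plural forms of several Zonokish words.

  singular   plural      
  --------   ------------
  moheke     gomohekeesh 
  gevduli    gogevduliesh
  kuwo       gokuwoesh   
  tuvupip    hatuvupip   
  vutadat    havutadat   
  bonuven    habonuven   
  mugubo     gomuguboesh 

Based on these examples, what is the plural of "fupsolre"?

gevduli and tuvupip both have last vowel 'i' yet inflect differently (gogevduliesh, hatuvupip), so the last vowel is not what conditions the rule; whether the stem ends in a vowel or a consonant is.
"fupsolre" ends in a vowel. The stems ending in a vowel (mugubo → gomuguboesh, kuwo → gokuwoesh, moheke → gomohekeesh) add go- … -esh around the stem.
So fupsolre → gofupsolreesh.

gofupsolreesh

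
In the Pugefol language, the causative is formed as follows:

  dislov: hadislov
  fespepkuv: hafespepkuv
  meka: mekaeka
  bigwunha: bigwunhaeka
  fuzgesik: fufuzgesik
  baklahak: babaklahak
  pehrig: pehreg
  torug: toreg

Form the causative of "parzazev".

haparzazev

meka and baklahak both have last vowel 'a' yet inflect differently (mekaeka, babaklahak), so the last vowel is not what conditions the rule; the final letter is.
"parzazev" ends in -v. The stems ending in -v (dislov → hadislov, fespepkuv → hafespepkuv) add the prefix ha-.
The other patterns: stems ending in -a add -eka; stems ending in -k repeat the first consonant+vowel as a prefix; stems ending in -g change the last vowel to 'e'.
So parzazev → haparzazev.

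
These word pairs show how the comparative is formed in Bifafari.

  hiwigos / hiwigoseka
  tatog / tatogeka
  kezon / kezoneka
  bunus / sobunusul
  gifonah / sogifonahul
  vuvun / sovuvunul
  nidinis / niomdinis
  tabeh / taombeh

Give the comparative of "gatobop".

gatobopeka

hiwigos and bunus both end in -s yet inflect differently (hiwigoseka, sobunusul), so the final letter is not what conditions the rule; the last vowel is.
"gatobop" has last vowel 'o'. The stems whose last vowel is 'o' (hiwigos → hiwigoseka, tatog → tatogeka, kezon → kezoneka) add -eka.
So gatobop → gatobopeka.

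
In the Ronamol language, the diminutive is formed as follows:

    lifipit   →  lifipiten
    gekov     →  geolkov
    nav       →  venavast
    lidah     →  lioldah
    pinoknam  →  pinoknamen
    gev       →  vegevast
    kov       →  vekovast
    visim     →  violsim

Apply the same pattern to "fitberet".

kov and gekov both end in -v yet inflect differently (vekovast, geolkov), so the final letter is not what conditions the rule; the number of vowels is.
"fitberet" has 3 vowels. The stems with 3 vowels (pinoknam → pinoknamen, lifipit → lifipiten) add -en.
The other patterns: stems with 1 vowel add ve- … -ast around the stem; stems with 2 vowels insert -ol- after the first vowel.
So fitberet → fitbereten.

fitbereten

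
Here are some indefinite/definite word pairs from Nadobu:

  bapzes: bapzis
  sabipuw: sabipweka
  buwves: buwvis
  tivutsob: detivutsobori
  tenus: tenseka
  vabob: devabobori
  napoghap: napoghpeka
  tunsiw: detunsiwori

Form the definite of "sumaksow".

"sumaksow" has last vowel 'o'. The stems whose last vowel is 'o' (vabob → devabobori, tivutsob → detivutsobori) add de- … -ori around the stem.
The other patterns: stems whose last vowel is 'a' or 'u' delete the last vowel and add -eka; stems whose last vowel is 'e' change the last vowel to 'i'.
So sumaksow → desumaksowori.

desumaksowori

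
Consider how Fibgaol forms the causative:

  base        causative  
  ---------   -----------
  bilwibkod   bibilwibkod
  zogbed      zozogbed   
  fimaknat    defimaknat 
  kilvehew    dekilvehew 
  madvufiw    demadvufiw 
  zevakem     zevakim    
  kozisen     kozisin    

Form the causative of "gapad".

gagapad

zogbed and kilvehew both have last vowel 'e' yet inflect differently (zozogbed, dekilvehew), so the last vowel is not what conditions the rule; the final letter is.
"gapad" ends in -d. The stems ending in -d (bilwibkod → bibilwibkod, zogbed → zozogbed) repeat the first consonant+vowel as a prefix.
The other patterns: stems ending in -t or -w add the prefix de-; stems ending in -m or -n change the last vowel to 'i'.
So gapad → gagapad.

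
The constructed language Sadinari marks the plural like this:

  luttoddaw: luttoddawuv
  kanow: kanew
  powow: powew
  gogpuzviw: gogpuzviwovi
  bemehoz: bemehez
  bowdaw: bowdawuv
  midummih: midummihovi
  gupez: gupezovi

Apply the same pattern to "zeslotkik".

zeslotkikovi

kanow and gogpuzviw both end in -w yet inflect differently (kanew, gogpuzviwovi), so the final letter is not what conditions the rule; the last vowel is.
"zeslotkik" has last vowel 'i'. The stems whose last vowel is 'i' (gogpuzviw → gogpuzviwovi, midummih → midummihovi) add -ovi.
The other patterns: stems whose last vowel is 'o' change the last vowel to 'e'; stems whose last vowel is 'a' add -uv.
So zeslotkik → zeslotkikovi.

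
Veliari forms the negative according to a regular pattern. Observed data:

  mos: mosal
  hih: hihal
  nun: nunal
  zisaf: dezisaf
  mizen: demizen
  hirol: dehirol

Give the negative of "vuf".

vufal

nun and mizen both end in -n yet inflect differently (nunal, demizen), so the final letter is not what conditions the rule; the number of vowels is.
"vuf" has 1 vowel. The stems with 1 vowel (mos → mosal, hih → hihal, nun → nunal) add -al.
So vuf → vufal.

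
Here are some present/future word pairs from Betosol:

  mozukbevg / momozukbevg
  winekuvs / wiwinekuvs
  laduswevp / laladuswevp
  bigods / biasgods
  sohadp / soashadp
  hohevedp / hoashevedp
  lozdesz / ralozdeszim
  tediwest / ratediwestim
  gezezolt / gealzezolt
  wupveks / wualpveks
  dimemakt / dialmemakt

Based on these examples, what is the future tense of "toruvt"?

winekuvs and bigods both end in -s yet inflect differently (wiwinekuvs, biasgods), so the final letter is not what conditions the rule; the second-to-last letter is.
"toruvt" has second-to-last letter 'v'. The stems whose second-to-last letter is 'v' (mozukbevg → momozukbevg, winekuvs → wiwinekuvs, laduswevp → laladuswevp) repeat the first consonant+vowel as a prefix.
So toruvt → totoruvt.

totoruvt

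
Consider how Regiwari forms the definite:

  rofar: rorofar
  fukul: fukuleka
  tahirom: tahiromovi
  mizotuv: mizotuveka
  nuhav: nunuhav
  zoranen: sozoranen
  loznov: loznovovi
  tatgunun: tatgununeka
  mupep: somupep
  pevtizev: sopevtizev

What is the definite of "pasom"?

loznov and pevtizev both end in -v yet inflect differently (loznovovi, sopevtizev), so the final letter is not what conditions the rule; the last vowel is.
"pasom" has last vowel 'o'. The stems whose last vowel is 'o' (loznov → loznovovi, tahirom → tahiromovi) add -ovi.
So pasom → pasomovi.

pasomovi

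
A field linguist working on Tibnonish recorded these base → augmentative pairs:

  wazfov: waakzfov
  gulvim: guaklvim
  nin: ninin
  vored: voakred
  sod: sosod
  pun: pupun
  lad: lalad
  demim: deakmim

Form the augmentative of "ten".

teten

sod and vored both end in -d yet inflect differently (sosod, voakred), so the final letter is not what conditions the rule; the number of vowels is.
"ten" has 1 vowel. The stems with 1 vowel (sod → sosod, lad → lalad, pun → pupun) repeat the first consonant+vowel as a prefix.
The other pattern: stems with 2 vowels insert -ak- after the first vowel.
So ten → teten.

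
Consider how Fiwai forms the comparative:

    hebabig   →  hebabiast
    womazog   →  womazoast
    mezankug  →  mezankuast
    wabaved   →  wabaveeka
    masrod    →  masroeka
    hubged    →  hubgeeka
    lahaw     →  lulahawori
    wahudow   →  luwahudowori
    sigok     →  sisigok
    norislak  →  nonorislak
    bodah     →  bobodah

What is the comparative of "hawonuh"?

hahawonuh

womazog and masrod both have last vowel 'o' yet inflect differently (womazoast, masroeka), so the last vowel is not what conditions the rule; the final letter is.
"hawonuh" ends in -h. The one such stem in the data (bodah → bobodah) repeats the first consonant+vowel as a prefix (as do sigok, norislak), so the same rule applies.
So hawonuh → hahawonuh.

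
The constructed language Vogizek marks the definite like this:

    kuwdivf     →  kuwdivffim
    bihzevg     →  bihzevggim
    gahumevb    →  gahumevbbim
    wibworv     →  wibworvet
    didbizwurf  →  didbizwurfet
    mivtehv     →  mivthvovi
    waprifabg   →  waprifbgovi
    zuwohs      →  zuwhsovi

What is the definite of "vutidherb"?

vutidherbet

kuwdivf and didbizwurf both end in -f yet inflect differently (kuwdivffim, didbizwurfet), so the final letter is not what conditions the rule; the second-to-last letter is.
"vutidherb" has second-to-last letter 'r'. The stems whose second-to-last letter is 'r' (wibworv → wibworvet, didbizwurf → didbizwurfet) add -et.
The other patterns: stems whose second-to-last letter is 'v' double the final consonant and add -im; stems whose second-to-last letter is 'b' or 'h' delete the last vowel and add -ovi.
So vutidherb → vutidherbet.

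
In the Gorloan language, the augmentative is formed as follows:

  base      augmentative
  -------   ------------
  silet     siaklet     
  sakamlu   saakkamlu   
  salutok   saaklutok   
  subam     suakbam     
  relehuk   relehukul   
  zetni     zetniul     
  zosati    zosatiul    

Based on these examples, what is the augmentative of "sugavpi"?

suakgavpi

"sugavpi" begins with s-. The stems beginning with s- (silet → siaklet, sakamlu → saakkamlu, salutok → saaklutok) insert -ak- after the first vowel.
So sugavpi → suakgavpi.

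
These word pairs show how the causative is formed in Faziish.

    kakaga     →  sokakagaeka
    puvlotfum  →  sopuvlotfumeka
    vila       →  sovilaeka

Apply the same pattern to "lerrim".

solerrimeka

Every pair shown (kakaga → sokakagaeka, puvlotfum → sopuvlotfumeka, vila → sovilaeka) follows the same rule: add so- … -eka around the stem.
So lerrim → solerrimeka.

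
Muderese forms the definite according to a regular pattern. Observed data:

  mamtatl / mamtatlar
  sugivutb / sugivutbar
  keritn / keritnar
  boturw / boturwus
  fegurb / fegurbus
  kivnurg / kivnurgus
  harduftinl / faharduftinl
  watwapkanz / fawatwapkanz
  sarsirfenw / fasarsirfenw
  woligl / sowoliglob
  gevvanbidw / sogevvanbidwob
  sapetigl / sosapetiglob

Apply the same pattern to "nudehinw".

"nudehinw" has second-to-last letter 'n'. The stems whose second-to-last letter is 'n' (harduftinl → faharduftinl, watwapkanz → fawatwapkanz, sarsirfenw → fasarsirfenw) add the prefix fa-.
The other patterns: stems whose second-to-last letter is 't' add -ar; stems whose second-to-last letter is 'r' add -us; stems whose second-to-last letter is 'd' or 'g' add so- … -ob around the stem.
So nudehinw → fanudehinw.

fanudehinw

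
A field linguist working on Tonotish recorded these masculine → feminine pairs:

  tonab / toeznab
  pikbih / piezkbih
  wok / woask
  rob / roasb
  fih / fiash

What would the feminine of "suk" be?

tonab and rob both end in -b yet inflect differently (toeznab, roasb), so the final letter is not what conditions the rule; the number of vowels is.
"suk" has 1 vowel. The stems with 1 vowel (wok → woask, rob → roasb, fih → fiash) insert -as- after the first vowel.
So suk → suask.

suask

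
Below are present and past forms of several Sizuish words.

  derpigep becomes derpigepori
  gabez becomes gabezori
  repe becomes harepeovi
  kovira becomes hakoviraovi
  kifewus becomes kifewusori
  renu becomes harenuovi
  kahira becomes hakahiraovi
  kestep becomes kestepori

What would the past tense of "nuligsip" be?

kestep and repe both have last vowel 'e' yet inflect differently (kestepori, harepeovi), so the last vowel is not what conditions the rule; whether the stem ends in a vowel or a consonant is.
"nuligsip" ends in a consonant. The stems ending in a consonant (kestep → kestepori, kifewus → kifewusori, derpigep → derpigepori) add -ori.
So nuligsip → nuligsipori.

nuligsipori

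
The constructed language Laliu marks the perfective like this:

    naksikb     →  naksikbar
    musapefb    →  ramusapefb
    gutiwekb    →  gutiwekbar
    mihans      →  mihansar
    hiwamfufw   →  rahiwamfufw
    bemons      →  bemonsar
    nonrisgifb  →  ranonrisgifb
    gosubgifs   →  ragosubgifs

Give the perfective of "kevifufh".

nonrisgifb and naksikb both end in -b yet inflect differently (ranonrisgifb, naksikbar), so the final letter is not what conditions the rule; the second-to-last letter is.
"kevifufh" has second-to-last letter 'f'. The stems whose second-to-last letter is 'f' (nonrisgifb → ranonrisgifb, gosubgifs → ragosubgifs, hiwamfufw → rahiwamfufw) add the prefix ra-.
The other pattern: stems whose second-to-last letter is 'k' or 'n' add -ar.
So kevifufh → rakevifufh.

rakevifufh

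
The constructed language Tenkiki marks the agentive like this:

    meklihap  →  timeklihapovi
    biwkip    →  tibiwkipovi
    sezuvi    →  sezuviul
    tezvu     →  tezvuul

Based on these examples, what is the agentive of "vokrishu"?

sezuvi and biwkip both have last vowel 'i' yet inflect differently (sezuviul, tibiwkipovi), so the last vowel is not what conditions the rule; whether the stem ends in a vowel or a consonant is.
"vokrishu" ends in a vowel. The stems ending in a vowel (sezuvi → sezuviul, tezvu → tezvuul) add -ul.
The other pattern: stems ending in a consonant add ti- … -ovi around the stem.
So vokrishu → vokrishuul.

vokrishuul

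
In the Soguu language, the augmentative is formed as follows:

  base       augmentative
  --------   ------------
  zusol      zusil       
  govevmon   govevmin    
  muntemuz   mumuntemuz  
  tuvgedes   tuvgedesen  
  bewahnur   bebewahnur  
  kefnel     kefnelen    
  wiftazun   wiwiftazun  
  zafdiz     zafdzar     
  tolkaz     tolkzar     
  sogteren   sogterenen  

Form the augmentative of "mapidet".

wiftazun and sogteren both end in -n yet inflect differently (wiwiftazun, sogterenen), so the final letter is not what conditions the rule; the last vowel is.
"mapidet" has last vowel 'e'. The stems whose last vowel is 'e' (kefnel → kefnelen, tuvgedes → tuvgedesen, sogteren → sogterenen) add -en.
The other patterns: stems whose last vowel is 'u' repeat the first consonant+vowel as a prefix; stems whose last vowel is 'o' change the last vowel to 'i'; stems whose last vowel is 'a' or 'i' delete the last vowel and add -ar.
So mapidet → mapideten.

mapideten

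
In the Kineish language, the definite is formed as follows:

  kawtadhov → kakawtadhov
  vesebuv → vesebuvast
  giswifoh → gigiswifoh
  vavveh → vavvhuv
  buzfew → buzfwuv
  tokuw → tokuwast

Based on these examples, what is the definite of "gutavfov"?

tokuw and buzfew both end in -w yet inflect differently (tokuwast, buzfwuv), so the final letter is not what conditions the rule; the last vowel is.
"gutavfov" has last vowel 'o'. The stems whose last vowel is 'o' (giswifoh → gigiswifoh, kawtadhov → kakawtadhov) repeat the first consonant+vowel as a prefix.
The other patterns: stems whose last vowel is 'u' add -ast; stems whose last vowel is 'e' delete the last vowel and add -uv.
So gutavfov → gugutavfov.

gugutavfov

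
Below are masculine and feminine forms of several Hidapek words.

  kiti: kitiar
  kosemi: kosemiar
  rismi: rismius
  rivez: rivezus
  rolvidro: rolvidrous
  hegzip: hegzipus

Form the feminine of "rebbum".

kosemi and rismi both end in -i yet inflect differently (kosemiar, rismius), so the final letter is not what conditions the rule; the first letter is.
"rebbum" begins with r-. The stems beginning with r- (rolvidro → rolvidrous, rivez → rivezus, rismi → rismius) add -us.
So rebbum → rebbumus.

rebbumus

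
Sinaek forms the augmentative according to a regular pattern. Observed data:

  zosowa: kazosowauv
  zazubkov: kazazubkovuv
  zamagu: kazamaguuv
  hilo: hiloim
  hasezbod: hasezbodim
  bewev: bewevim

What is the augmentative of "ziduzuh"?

kaziduzuhuv

zazubkov and bewev both end in -v yet inflect differently (kazazubkovuv, bewevim), so the final letter is not what conditions the rule; the first letter is.
"ziduzuh" begins with z-. The stems beginning with z- (zosowa → kazosowauv, zazubkov → kazazubkovuv, zamagu → kazamaguuv) add ka- … -uv around the stem.
So ziduzuh → kaziduzuhuv.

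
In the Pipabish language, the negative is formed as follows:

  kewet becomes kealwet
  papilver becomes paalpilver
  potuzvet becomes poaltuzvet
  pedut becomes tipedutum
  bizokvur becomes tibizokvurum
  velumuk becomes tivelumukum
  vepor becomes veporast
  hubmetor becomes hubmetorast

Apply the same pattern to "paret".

kewet and pedut both end in -t yet inflect differently (kealwet, tipedutum), so the final letter is not what conditions the rule; the last vowel is.
"paret" has last vowel 'e'. The stems whose last vowel is 'e' (kewet → kealwet, papilver → paalpilver, potuzvet → poaltuzvet) insert -al- after the first vowel.
The other patterns: stems whose last vowel is 'u' add ti- … -um around the stem; stems whose last vowel is 'o' add -ast.
So paret → paalret.

paalret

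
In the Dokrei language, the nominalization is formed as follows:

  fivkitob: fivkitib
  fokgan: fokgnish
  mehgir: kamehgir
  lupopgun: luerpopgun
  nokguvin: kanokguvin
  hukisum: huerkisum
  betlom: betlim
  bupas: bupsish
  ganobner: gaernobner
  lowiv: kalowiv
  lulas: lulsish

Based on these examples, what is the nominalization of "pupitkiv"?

nokguvin and fokgan both end in -n yet inflect differently (kanokguvin, fokgnish), so the final letter is not what conditions the rule; the last vowel is.
"pupitkiv" has last vowel 'i'. The stems whose last vowel is 'i' (lowiv → kalowiv, mehgir → kamehgir, nokguvin → kanokguvin) add the prefix ka-.
The other patterns: stems whose last vowel is 'o' change the last vowel to 'i'; stems whose last vowel is 'a' delete the last vowel and add -ish; stems whose last vowel is 'e' or 'u' insert -er- after the first vowel.
So pupitkiv → kapupitkiv.

kapupitkiv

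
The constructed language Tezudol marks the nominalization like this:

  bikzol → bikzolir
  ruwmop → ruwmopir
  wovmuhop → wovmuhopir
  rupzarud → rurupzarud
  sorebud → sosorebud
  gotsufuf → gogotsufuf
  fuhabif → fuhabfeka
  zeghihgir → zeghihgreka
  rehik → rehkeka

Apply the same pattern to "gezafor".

"gezafor" has last vowel 'o'. The stems whose last vowel is 'o' (bikzol → bikzolir, ruwmop → ruwmopir, wovmuhop → wovmuhopir) add -ir.
So gezafor → gezaforir.

gezaforir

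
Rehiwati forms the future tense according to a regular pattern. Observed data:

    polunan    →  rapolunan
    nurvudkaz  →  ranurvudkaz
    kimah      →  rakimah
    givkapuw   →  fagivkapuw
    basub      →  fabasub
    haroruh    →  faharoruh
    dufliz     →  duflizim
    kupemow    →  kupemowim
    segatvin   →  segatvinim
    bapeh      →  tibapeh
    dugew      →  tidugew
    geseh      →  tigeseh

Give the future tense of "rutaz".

rarutaz

"rutaz" has last vowel 'a'. The stems whose last vowel is 'a' (polunan → rapolunan, nurvudkaz → ranurvudkaz, kimah → rakimah) add the prefix ra-.
So rutaz → rarutaz.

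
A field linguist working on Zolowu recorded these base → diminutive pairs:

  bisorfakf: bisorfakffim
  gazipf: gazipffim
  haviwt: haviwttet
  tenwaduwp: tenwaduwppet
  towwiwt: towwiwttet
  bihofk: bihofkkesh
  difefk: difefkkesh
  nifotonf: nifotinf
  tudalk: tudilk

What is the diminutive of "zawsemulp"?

zawsemilp

"zawsemulp" has second-to-last letter 'l'. The one such stem in the data (tudalk → tudilk) changes the last vowel to 'i' (as does nifotonf), so the same rule applies.
The other patterns: stems whose second-to-last letter is 'k' or 'p' double the final consonant and add -im; stems whose second-to-last letter is 'w' double the final consonant and add -et; stems whose second-to-last letter is 'f' double the final consonant and add -esh.
So zawsemulp → zawsemilp.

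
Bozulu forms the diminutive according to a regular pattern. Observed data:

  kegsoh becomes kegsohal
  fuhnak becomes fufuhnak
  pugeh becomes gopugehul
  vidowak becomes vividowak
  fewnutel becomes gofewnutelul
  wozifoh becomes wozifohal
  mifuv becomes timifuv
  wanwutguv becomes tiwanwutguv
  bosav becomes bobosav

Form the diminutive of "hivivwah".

hihivivwah

mifuv and bosav both end in -v yet inflect differently (timifuv, bobosav), so the final letter is not what conditions the rule; the last vowel is.
"hivivwah" has last vowel 'a'. The stems whose last vowel is 'a' (bosav → bobosav, fuhnak → fufuhnak, vidowak → vividowak) repeat the first consonant+vowel as a prefix.
The other patterns: stems whose last vowel is 'u' add the prefix ti-; stems whose last vowel is 'o' add -al; stems whose last vowel is 'e' add go- … -ul around the stem.
So hivivwah → hihivivwah.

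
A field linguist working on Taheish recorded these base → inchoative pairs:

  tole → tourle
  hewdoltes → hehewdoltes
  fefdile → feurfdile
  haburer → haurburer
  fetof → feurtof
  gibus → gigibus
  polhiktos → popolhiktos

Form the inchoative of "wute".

wuurte

"wute" ends in -e. The stems ending in -e (fefdile → feurfdile, tole → tourle) insert -ur- after the first vowel.
The other pattern: stems ending in -s repeat the first consonant+vowel as a prefix.
So wute → wuurte.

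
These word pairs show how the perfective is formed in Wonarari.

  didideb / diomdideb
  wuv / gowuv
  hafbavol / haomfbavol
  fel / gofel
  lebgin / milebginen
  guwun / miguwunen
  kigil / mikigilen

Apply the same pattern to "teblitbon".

teomblitbon

fel and kigil both end in -l yet inflect differently (gofel, mikigilen), so the final letter is not what conditions the rule; the number of vowels is.
"teblitbon" has 3 vowels. The stems with 3 vowels (hafbavol → haomfbavol, didideb → diomdideb) insert -om- after the first vowel.
So teblitbon → teomblitbon.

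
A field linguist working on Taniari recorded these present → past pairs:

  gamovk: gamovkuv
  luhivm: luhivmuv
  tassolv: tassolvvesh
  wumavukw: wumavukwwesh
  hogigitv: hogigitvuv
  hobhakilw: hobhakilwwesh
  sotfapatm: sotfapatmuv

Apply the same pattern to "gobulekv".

tassolv and hogigitv both end in -v yet inflect differently (tassolvvesh, hogigitvuv), so the final letter is not what conditions the rule; the second-to-last letter is.
"gobulekv" has second-to-last letter 'k'. The one such stem in the data (wumavukw → wumavukwwesh) doubles the final consonant and adds -esh (as do hobhakilw, tassolv), so the same rule applies.
So gobulekv → gobulekvvesh.

gobulekvvesh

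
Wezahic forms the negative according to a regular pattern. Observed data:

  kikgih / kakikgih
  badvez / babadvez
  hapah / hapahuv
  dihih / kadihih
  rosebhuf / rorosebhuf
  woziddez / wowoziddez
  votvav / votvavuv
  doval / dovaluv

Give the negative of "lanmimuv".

lalanmimuv

dihih and hapah both end in -h yet inflect differently (kadihih, hapahuv), so the final letter is not what conditions the rule; the last vowel is.
"lanmimuv" has last vowel 'u'. The one such stem in the data (rosebhuf → rorosebhuf) repeats the first consonant+vowel as a prefix (as do woziddez, badvez), so the same rule applies.
So lanmimuv → lalanmimuv.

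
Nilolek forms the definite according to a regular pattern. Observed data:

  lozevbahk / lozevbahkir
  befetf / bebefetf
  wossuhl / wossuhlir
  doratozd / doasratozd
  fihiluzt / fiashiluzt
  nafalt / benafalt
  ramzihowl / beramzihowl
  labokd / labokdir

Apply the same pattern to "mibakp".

mibakpir

doratozd and labokd both end in -d yet inflect differently (doasratozd, labokdir), so the final letter is not what conditions the rule; the second-to-last letter is.
"mibakp" has second-to-last letter 'k'. The one such stem in the data (labokd → labokdir) adds -ir, so the same rule applies.
So mibakp → mibakpir.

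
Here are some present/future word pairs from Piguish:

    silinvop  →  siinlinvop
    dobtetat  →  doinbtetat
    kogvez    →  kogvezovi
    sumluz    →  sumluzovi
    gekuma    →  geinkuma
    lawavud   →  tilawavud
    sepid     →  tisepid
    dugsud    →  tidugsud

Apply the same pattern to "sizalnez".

sumluz and dugsud both have last vowel 'u' yet inflect differently (sumluzovi, tidugsud), so the last vowel is not what conditions the rule; the final letter is.
"sizalnez" ends in -z. The stems ending in -z (kogvez → kogvezovi, sumluz → sumluzovi) add -ovi.
The other patterns: stems ending in -d add the prefix ti-; stems ending in -a, -p or -t insert -in- after the first vowel.
So sizalnez → sizalnezovi.

sizalnezovi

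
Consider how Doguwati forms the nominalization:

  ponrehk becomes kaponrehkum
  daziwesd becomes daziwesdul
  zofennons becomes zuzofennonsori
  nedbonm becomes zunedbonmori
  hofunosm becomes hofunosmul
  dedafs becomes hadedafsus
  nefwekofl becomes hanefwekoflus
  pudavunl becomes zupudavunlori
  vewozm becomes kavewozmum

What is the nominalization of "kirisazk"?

kakirisazkum

zofennons and dedafs both end in -s yet inflect differently (zuzofennonsori, hadedafsus), so the final letter is not what conditions the rule; the second-to-last letter is.
"kirisazk" has second-to-last letter 'z'. The one such stem in the data (vewozm → kavewozmum) adds ka- … -um around the stem, so the same rule applies.
So kirisazk → kakirisazkum.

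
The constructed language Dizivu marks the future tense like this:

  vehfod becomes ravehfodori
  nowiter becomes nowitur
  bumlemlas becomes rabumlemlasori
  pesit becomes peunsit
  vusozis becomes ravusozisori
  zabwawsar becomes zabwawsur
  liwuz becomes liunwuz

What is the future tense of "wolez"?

wounlez

zabwawsar and bumlemlas both have last vowel 'a' yet inflect differently (zabwawsur, rabumlemlasori), so the last vowel is not what conditions the rule; the final letter is.
"wolez" ends in -z. The one such stem in the data (liwuz → liunwuz) inserts -un- after the first vowel (as does pesit), so the same rule applies.
The other patterns: stems ending in -r change the last vowel to 'u'; stems ending in -d or -s add ra- … -ori around the stem.
So wolez → wounlez.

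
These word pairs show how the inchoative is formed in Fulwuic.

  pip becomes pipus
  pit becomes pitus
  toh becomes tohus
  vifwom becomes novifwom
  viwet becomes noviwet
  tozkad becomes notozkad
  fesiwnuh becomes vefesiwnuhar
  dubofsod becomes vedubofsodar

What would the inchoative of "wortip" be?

pit and viwet both end in -t yet inflect differently (pitus, noviwet), so the final letter is not what conditions the rule; the number of vowels is.
"wortip" has 2 vowels. The stems with 2 vowels (vifwom → novifwom, viwet → noviwet, tozkad → notozkad) add the prefix no-.
So wortip → nowortip.

nowortip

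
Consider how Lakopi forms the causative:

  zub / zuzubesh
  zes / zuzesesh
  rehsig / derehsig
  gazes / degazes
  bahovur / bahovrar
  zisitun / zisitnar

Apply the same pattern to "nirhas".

denirhas

"nirhas" has 2 vowels. The stems with 2 vowels (rehsig → derehsig, gazes → degazes) add the prefix de-.
The other patterns: stems with 1 vowel add zu- … -esh around the stem; stems with 3 vowels delete the last vowel and add -ar.
So nirhas → denirhas.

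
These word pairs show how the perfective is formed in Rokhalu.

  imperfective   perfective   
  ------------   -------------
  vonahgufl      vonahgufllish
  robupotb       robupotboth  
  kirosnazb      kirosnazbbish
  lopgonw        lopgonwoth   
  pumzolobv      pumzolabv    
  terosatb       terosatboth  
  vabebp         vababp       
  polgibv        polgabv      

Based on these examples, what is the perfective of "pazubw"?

pazabw

kirosnazb and terosatb both end in -b yet inflect differently (kirosnazbbish, terosatboth), so the final letter is not what conditions the rule; the second-to-last letter is.
"pazubw" has second-to-last letter 'b'. The stems whose second-to-last letter is 'b' (polgibv → polgabv, pumzolobv → pumzolabv, vabebp → vababp) change the last vowel to 'a'.
The other patterns: stems whose second-to-last letter is 'f' or 'z' double the final consonant and add -ish; stems whose second-to-last letter is 'n' or 't' add -oth.
So pazubw → pazabw.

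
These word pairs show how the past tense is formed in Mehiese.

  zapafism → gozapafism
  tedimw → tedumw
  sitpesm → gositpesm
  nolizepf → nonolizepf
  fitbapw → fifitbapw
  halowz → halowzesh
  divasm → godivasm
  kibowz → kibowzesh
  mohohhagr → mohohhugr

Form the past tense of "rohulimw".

rohulumw

fitbapw and tedimw both end in -w yet inflect differently (fifitbapw, tedumw), so the final letter is not what conditions the rule; the second-to-last letter is.
"rohulimw" has second-to-last letter 'm'. The one such stem in the data (tedimw → tedumw) changes the last vowel to 'u' (as does mohohhagr), so the same rule applies.
The other patterns: stems whose second-to-last letter is 's' add the prefix go-; stems whose second-to-last letter is 'p' repeat the first consonant+vowel as a prefix; stems whose second-to-last letter is 'w' add -esh.
So rohulimw → rohulumw.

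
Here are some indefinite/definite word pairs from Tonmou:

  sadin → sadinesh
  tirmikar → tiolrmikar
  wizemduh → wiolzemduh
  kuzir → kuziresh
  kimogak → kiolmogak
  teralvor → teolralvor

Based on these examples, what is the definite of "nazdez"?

"nazdez" has 2 vowels. The stems with 2 vowels (sadin → sadinesh, kuzir → kuziresh) add -esh.
The other pattern: stems with 3 vowels insert -ol- after the first vowel.
So nazdez → nazdezesh.

nazdezesh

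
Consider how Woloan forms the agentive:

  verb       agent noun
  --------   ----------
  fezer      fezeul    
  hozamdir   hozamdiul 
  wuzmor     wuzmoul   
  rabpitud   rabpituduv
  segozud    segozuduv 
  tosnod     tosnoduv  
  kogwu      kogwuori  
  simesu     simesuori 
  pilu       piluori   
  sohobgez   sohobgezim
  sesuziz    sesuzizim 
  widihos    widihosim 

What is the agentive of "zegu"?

wuzmor and tosnod both have last vowel 'o' yet inflect differently (wuzmoul, tosnoduv), so the last vowel is not what conditions the rule; the final letter is.
"zegu" ends in -u. The stems ending in -u (kogwu → kogwuori, simesu → simesuori, pilu → piluori) add -ori.
So zegu → zeguori.

zeguori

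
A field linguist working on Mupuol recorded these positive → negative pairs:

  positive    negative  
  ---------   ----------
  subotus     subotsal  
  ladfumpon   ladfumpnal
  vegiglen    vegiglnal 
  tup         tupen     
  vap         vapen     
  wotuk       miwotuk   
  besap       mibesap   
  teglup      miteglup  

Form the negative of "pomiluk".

"pomiluk" has 3 vowels. The stems with 3 vowels (ladfumpon → ladfumpnal, subotus → subotsal, vegiglen → vegiglnal) delete the last vowel and add -al.
So pomiluk → pomilkal.

pomilkal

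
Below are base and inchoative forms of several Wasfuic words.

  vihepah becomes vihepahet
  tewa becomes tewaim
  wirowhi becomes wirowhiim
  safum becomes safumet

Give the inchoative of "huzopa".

huzopaim

tewa and vihepah both have last vowel 'a' yet inflect differently (tewaim, vihepahet), so the last vowel is not what conditions the rule; whether the stem ends in a vowel or a consonant is.
"huzopa" ends in a vowel. The stems ending in a vowel (wirowhi → wirowhiim, tewa → tewaim) add -im.
So huzopa → huzopaim.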